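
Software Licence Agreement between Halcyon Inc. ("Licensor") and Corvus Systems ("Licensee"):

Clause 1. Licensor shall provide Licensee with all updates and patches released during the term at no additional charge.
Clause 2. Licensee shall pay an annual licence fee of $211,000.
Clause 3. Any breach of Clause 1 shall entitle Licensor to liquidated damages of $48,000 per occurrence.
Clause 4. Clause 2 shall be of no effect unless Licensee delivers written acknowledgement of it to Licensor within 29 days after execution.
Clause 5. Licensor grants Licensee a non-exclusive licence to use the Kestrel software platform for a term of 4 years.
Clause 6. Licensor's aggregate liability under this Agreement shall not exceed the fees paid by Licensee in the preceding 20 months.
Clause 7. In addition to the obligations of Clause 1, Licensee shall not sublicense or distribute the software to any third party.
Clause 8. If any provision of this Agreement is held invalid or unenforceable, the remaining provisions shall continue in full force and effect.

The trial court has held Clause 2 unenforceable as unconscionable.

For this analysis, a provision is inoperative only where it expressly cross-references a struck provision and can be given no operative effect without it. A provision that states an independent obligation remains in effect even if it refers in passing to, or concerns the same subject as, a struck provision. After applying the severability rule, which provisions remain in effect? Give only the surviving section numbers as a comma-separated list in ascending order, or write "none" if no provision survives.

Clause 2 is struck. Clause 4 merely fixes the acknowledgement condition for Clause 2; with Clause 2 gone it has nothing to operate on and falls away. Clause 8 is a severability clause and preserves every provision that can still be given independent effect. The provisions still in force are Clause 1, Clause 3, Clause 5, Clause 6, Clause 7, and Clause 8.

1, 3, 5, 6, 7, 8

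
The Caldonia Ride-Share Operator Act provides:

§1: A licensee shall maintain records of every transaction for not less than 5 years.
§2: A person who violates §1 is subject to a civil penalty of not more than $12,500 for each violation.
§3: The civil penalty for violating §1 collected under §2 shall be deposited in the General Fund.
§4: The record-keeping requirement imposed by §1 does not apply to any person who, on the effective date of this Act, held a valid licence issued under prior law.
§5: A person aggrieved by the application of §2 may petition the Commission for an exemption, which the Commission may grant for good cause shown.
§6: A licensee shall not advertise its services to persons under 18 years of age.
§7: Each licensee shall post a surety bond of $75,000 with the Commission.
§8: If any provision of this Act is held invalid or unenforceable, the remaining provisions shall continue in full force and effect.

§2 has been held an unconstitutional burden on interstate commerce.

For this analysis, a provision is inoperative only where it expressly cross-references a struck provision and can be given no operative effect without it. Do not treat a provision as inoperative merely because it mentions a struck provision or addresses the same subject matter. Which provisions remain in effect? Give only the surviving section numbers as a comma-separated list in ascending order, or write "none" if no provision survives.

§2 is struck. §3 operates only by reference to §2, so it falls with §2. §5 merely fixes the exemption procedure for §2; with §2 gone it has nothing to operate on and falls away. Under the severability clause in §8, the remaining provisions continue in force. The provisions still in force are §1, §4, §6, §7, and §8.

1, 4, 6, 7, 8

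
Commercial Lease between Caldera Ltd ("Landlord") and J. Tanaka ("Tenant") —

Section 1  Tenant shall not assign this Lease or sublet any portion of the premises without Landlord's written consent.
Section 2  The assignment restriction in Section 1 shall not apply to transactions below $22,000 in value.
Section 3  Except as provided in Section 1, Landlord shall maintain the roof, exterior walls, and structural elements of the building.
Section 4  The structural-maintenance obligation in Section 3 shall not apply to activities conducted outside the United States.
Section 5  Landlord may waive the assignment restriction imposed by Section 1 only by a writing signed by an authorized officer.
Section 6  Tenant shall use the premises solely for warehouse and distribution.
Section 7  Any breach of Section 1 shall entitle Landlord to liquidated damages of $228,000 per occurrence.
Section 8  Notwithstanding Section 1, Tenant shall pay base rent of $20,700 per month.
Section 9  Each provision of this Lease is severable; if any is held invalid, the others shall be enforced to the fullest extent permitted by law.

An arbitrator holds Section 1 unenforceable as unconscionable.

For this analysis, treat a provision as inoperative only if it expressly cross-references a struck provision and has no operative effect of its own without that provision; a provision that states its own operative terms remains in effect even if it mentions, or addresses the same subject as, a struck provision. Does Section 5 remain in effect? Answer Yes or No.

Section 1 is struck. The whole of Section 2 is the carve-out from the assignment restriction, defined by reference to Section 1, so Section 2 cannot stand once Section 1 is removed. Section 5 operates only by reference to Section 1, so it falls with Section 1. Section 7 does nothing except set the liquidated-damages amount by reference to Section 1; with Section 1 gone it has no independent effect and is inoperative. Section 3 mentions Section 1 but its own obligation stands independently of Section 1, so Section 3 is not affected. Although Section 8 refers to Section 1, its operative terms do not depend on Section 1, so it remains in effect. Under the severability clause in Section 9, the remaining provisions continue in force. Section 3, Section 4, Section 6, Section 8, and Section 9 remain in effect. Section 5 is among the inoperative provisions, so the answer is no.

No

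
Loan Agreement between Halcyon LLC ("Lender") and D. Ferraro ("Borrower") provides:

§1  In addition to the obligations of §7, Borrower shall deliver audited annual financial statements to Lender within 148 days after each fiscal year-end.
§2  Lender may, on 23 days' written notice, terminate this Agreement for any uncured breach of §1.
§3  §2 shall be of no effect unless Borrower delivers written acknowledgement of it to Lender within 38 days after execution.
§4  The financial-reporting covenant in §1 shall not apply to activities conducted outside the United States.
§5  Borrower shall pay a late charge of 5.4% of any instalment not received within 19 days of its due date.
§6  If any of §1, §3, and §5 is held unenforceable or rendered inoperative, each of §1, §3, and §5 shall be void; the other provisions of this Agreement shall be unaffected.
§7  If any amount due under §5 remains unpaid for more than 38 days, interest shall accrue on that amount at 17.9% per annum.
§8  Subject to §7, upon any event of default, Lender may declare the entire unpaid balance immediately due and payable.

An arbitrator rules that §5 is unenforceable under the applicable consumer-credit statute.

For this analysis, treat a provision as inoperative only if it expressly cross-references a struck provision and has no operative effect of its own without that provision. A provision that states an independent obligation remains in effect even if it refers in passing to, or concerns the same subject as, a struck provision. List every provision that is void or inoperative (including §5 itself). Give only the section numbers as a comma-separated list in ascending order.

1, 2, 3, 4, 5, 7

§5 is struck. §7 does nothing except set the default interest on the late charge by reference to §5; with §5 gone it has no independent effect and is inoperative. Although §8 refers to §7, its operative terms do not depend on §7, so it remains in effect. §6 declares §1, §3, and §5 mutually dependent; since one of them has fallen, all of them are of no effect. That brings down §1 and §3 as well. §2 and §4 in turn depend solely on a provision now struck and likewise fall. The remainder continues in force under §6. The provisions still in force are §6 and §8.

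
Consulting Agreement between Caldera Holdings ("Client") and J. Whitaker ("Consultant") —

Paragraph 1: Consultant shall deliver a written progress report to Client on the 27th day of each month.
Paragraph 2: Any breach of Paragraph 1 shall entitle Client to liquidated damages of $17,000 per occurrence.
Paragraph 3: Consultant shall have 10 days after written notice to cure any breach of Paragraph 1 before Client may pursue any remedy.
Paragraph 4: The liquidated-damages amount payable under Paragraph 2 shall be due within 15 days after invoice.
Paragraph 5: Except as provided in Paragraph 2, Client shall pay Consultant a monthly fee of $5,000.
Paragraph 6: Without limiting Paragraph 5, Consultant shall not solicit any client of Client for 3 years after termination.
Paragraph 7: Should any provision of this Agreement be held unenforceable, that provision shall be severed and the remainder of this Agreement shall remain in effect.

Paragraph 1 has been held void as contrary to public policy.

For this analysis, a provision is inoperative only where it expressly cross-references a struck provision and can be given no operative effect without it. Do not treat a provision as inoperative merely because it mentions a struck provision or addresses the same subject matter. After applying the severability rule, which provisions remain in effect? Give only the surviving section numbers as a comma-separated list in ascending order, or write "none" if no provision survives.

5, 6, 7

Paragraph 1 is struck. Paragraph 2 operates only by reference to Paragraph 1, so it falls with Paragraph 1. Paragraph 3 has no operative effect of its own apart from Paragraph 1 and is therefore inoperative. Paragraph 4 has no operative effect of its own apart from Paragraph 2 and is therefore inoperative. Paragraph 5 mentions Paragraph 2 but its own obligation stands independently of Paragraph 2, so Paragraph 5 is not affected. Paragraph 7 is a severability clause and preserves every provision that can still be given independent effect. That leaves Paragraph 5, Paragraph 6, and Paragraph 7 in effect.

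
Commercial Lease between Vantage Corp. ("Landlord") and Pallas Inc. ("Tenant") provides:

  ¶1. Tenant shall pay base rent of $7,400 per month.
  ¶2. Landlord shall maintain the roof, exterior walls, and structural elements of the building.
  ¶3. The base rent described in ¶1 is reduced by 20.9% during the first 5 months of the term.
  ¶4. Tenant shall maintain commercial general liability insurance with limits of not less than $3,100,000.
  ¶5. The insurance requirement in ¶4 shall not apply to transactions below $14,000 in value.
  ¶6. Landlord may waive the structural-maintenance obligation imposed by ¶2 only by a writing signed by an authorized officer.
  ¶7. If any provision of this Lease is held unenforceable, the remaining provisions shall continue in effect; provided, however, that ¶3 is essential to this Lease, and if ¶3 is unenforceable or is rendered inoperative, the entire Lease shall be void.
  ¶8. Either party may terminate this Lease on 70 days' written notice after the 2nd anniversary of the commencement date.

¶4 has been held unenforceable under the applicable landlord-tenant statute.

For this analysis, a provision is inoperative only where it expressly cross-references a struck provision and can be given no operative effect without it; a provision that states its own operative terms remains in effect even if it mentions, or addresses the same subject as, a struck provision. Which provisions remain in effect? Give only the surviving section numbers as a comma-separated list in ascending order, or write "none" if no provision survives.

¶4 is struck. ¶5 has no operative effect of its own apart from ¶4 and is therefore inoperative. ¶7 makes ¶3 an essential term, but ¶3 is unaffected, so the severability proviso in ¶7 preserves the remaining provisions. The provisions still in force are ¶1, ¶2, ¶3, ¶6, ¶7, and ¶8.

1, 2, 3, 6, 7, 8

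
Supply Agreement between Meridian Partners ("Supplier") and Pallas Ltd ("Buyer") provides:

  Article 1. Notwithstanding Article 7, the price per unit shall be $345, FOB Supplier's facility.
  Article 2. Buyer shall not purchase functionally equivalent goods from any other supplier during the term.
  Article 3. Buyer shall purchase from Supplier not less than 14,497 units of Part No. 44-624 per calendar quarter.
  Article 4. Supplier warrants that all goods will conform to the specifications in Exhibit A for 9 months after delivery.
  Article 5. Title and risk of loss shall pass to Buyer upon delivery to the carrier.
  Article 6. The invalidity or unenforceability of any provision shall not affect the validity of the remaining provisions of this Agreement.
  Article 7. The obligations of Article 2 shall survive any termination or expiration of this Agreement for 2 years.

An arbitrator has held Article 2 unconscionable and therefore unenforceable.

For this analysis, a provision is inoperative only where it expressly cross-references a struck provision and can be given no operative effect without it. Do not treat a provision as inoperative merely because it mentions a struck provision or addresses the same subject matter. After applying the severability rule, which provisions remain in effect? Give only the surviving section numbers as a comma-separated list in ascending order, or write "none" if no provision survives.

Article 2 is struck. Article 7 operates only by reference to Article 2, so it falls with Article 2. Article 1 mentions Article 7 but its own obligation stands independently of Article 7, so Article 1 is not affected. Under the severability clause in Article 6, the remaining provisions continue in force. That leaves Article 1, Article 3, Article 4, Article 5, and Article 6 in effect.

1, 3, 4, 5, 6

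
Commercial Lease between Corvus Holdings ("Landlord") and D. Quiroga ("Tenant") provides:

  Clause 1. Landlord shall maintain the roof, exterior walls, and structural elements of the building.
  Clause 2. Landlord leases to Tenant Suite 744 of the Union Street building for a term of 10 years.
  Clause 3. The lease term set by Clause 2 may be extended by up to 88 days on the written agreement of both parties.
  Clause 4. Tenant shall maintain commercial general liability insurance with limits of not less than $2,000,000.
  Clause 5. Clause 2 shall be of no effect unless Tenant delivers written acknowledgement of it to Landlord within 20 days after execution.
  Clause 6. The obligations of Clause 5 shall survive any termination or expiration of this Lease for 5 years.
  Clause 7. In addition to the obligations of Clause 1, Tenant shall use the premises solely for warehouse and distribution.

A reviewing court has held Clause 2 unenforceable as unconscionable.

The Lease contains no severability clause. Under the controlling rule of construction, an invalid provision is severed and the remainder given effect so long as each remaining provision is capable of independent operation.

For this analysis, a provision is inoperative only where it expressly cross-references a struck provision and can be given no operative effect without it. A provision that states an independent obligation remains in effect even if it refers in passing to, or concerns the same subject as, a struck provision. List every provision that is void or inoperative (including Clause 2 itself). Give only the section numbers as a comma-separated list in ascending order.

Clause 2 is struck. Clause 3 does nothing except set the extension of the lease term by reference to Clause 2; with Clause 2 gone it has no independent effect and is inoperative. Clause 5 has no operative effect of its own apart from Clause 2 and is therefore inoperative. Clause 6 operates only by reference to Clause 5, so it falls with Clause 5. Under the stated default rule, only provisions that cannot operate independently fall away; the rest are enforced. The provisions still in force are Clause 1, Clause 4, and Clause 7.

2, 3, 5, 6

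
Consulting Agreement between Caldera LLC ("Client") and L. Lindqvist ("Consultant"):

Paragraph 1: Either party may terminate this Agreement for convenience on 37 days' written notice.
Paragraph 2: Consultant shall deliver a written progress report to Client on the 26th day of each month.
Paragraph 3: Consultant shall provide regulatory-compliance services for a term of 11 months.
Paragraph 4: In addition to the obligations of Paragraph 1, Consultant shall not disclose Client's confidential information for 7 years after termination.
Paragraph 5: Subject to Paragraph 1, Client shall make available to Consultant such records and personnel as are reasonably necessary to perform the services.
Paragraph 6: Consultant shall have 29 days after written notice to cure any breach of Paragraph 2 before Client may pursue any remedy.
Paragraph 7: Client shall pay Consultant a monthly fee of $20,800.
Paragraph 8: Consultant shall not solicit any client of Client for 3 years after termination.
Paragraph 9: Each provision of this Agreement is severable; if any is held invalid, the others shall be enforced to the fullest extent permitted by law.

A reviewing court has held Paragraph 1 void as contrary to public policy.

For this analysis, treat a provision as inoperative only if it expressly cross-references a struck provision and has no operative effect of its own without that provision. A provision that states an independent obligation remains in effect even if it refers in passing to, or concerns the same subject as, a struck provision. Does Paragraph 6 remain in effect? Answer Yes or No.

Paragraph 1 is struck. Paragraph 4 mentions Paragraph 1 but its own obligation stands independently of Paragraph 1, so Paragraph 4 is not affected. Although Paragraph 5 refers to Paragraph 1, its operative terms do not depend on Paragraph 1, so it remains in effect. No other provision's operative terms depend on Paragraph 1. Under the severability clause in Paragraph 9, the remaining provisions continue in force. That leaves Paragraph 2, Paragraph 3, Paragraph 4, Paragraph 5, Paragraph 6, Paragraph 7, Paragraph 8, and Paragraph 9 in effect. Paragraph 6 is among the surviving provisions, so the answer is yes.

Yes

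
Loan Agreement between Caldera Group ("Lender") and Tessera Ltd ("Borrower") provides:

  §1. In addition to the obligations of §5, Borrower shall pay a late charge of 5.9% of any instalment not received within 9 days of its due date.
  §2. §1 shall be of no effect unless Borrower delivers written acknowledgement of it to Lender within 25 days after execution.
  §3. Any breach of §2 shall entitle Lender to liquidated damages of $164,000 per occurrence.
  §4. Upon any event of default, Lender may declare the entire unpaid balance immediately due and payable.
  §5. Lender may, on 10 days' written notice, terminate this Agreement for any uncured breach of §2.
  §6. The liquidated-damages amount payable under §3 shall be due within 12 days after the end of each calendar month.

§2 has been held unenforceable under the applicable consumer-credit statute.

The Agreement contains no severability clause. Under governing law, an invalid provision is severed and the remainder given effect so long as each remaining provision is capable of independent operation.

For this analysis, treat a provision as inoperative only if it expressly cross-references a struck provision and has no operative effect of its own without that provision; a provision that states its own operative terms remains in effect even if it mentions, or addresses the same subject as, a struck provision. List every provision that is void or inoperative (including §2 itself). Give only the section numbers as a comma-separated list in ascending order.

§2 is struck. §3 does nothing except set the liquidated-damages amount by reference to §2; with §2 gone it has no independent effect and is inoperative. The only function of §5 is the termination right for breach of §2, so it cannot stand once §2 is removed. §6 has no operative effect of its own apart from §3 and is therefore inoperative. Although §1 refers to §5, its operative terms do not depend on §5, so it remains in effect. With no severability clause, the stated default rule severs what cannot stand and enforces each remaining provision that can operate on its own. That leaves §1 and §4 in effect.

2, 3, 5, 6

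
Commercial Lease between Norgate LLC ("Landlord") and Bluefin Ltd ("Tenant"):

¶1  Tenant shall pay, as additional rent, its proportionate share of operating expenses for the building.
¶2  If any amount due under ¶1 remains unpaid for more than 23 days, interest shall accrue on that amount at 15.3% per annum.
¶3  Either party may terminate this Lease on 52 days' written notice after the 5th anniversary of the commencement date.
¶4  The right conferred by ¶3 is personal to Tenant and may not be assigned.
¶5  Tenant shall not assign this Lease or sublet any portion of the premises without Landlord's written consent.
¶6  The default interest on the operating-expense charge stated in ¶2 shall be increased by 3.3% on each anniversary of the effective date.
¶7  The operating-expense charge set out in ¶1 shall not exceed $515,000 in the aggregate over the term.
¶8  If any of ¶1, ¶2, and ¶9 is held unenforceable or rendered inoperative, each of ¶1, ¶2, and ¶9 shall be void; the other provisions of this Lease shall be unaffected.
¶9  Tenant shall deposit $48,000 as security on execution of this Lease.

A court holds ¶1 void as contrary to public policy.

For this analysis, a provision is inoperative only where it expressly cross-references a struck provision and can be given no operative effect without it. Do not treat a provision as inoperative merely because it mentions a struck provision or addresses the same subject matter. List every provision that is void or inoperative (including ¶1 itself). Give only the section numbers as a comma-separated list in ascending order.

¶1 is struck. ¶2 has no operative effect of its own apart from ¶1 and is therefore inoperative. ¶7 has no operative effect of its own apart from ¶1 and is therefore inoperative. ¶6 operates only by reference to ¶2, so it falls with ¶2. ¶8 declares ¶1, ¶2, and ¶9 mutually dependent; since one of them has fallen, all of them are of no effect. That brings down ¶9 as well. The remainder continues in force under ¶8. That leaves ¶3, ¶4, ¶5, and ¶8 in effect.

1, 2, 6, 7, 9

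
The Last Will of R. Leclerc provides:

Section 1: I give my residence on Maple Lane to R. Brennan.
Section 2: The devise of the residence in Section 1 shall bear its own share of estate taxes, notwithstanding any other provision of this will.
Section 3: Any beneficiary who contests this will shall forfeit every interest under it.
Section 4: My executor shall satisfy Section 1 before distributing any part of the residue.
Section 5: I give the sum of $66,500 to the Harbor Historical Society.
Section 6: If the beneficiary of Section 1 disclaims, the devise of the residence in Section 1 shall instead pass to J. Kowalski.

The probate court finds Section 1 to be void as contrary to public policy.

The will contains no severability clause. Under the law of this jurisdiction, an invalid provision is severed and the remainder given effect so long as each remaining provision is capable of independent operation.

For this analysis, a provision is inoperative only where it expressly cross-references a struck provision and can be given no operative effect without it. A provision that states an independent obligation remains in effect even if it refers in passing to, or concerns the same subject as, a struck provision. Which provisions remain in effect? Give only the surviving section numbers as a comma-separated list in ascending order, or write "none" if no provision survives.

3, 5

Section 1 is struck. Section 2 merely fixes the tax charge on Section 1; with Section 1 gone it has nothing to operate on and falls away. Section 4 merely fixes the priority direction for Section 1; with Section 1 gone it has nothing to operate on and falls away. The only function of Section 6 is the alternative disposition for Section 1, so it cannot stand once Section 1 is removed. Under the stated default rule, only provisions that cannot operate independently fall away; the rest are enforced. That leaves Section 3 and Section 5 in effect.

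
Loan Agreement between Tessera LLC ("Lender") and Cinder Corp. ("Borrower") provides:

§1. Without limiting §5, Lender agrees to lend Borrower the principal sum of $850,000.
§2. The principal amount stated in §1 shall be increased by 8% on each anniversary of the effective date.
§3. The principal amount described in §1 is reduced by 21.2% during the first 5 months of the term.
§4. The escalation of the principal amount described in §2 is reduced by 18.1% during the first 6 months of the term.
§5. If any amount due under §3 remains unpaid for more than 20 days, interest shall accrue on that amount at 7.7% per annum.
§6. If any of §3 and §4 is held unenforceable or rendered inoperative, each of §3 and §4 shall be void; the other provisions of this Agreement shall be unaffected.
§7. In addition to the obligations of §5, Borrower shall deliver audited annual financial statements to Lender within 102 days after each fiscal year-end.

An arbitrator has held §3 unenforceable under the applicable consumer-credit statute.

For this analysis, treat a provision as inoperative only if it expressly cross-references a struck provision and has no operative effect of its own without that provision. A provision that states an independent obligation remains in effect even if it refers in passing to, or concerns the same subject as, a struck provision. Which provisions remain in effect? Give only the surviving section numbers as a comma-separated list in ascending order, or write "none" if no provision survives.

1, 2, 6, 7

§3 is struck. §5 does nothing except set the default interest on the introductory reduction to the principal amount by reference to §3; with §3 gone it has no independent effect and is inoperative. Although §1 refers to §5, its operative terms do not depend on §5, so it remains in effect. Although §7 refers to §5, its operative terms do not depend on §5, so it remains in effect. §6 declares §3 and §4 mutually dependent; since one of them has fallen, all of them are of no effect. That brings down §4 as well. The remainder continues in force under §6. The provisions still in force are §1, §2, §6, and §7.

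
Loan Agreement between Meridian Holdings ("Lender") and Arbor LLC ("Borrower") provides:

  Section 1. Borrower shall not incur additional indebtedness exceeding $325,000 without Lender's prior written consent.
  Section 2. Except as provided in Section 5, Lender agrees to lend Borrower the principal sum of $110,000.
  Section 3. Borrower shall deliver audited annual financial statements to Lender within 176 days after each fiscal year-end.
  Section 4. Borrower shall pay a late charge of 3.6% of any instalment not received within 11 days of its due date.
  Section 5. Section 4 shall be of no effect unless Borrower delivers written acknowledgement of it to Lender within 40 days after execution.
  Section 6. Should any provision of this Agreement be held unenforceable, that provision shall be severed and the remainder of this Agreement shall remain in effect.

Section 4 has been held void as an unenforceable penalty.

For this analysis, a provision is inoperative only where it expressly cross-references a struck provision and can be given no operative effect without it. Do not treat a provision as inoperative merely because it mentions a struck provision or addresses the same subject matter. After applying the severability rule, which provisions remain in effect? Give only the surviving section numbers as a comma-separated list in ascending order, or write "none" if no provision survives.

1, 2, 3, 6

Section 4 is struck. Section 5 merely fixes the acknowledgement condition for Section 4; with Section 4 gone it has nothing to operate on and falls away. Section 2 mentions Section 5 but its own obligation stands independently of Section 5, so Section 2 is not affected. Under the severability clause in Section 6, the remaining provisions continue in force. The provisions still in force are Section 1, Section 2, Section 3, and Section 6.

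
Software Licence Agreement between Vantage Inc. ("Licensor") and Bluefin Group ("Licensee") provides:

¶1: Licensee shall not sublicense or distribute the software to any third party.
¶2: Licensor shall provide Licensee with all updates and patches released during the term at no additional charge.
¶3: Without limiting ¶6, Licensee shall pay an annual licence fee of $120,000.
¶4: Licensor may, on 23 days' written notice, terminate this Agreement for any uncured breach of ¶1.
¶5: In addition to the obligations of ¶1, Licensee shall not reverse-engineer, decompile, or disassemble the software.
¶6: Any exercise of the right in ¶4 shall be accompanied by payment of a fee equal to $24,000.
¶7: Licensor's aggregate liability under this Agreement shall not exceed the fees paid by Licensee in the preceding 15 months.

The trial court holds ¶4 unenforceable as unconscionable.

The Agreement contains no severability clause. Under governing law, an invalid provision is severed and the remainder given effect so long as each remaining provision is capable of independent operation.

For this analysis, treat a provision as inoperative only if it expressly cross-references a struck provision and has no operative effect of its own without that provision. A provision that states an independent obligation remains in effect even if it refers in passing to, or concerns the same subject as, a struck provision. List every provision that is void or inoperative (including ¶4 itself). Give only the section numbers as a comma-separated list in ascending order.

4, 6

¶4 is struck. The only function of ¶6 is the exercise fee for ¶4, so it cannot stand once ¶4 is removed. Although ¶3 refers to ¶6, its operative terms do not depend on ¶6, so it remains in effect. Under the stated default rule, only provisions that cannot operate independently fall away; the rest are enforced. The provisions still in force are ¶1, ¶2, ¶3, ¶5, and ¶7.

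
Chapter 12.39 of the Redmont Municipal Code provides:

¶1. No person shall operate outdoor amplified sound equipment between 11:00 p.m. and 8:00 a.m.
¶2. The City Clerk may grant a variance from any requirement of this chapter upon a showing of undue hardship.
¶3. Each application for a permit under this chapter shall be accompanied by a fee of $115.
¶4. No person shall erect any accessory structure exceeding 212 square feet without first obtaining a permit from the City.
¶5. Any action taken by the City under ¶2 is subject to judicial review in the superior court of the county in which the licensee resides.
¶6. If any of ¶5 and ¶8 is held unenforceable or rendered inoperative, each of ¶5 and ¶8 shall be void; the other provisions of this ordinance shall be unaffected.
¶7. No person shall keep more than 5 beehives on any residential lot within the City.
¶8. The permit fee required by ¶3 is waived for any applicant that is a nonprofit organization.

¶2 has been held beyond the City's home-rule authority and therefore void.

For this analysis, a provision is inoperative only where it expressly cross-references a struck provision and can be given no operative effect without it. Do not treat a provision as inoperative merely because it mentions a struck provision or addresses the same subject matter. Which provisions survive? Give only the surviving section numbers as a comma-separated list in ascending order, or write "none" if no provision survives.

¶2 is struck. The only function of ¶5 is the judicial-review right for ¶2, so it cannot stand once ¶2 is removed. ¶6 declares ¶5 and ¶8 mutually dependent; since one of them has fallen, all of them are of no effect. That brings down ¶8 as well. The remainder continues in force under ¶6. ¶1, ¶3, ¶4, ¶6, and ¶7 remain in effect.

1, 3, 4, 6, 7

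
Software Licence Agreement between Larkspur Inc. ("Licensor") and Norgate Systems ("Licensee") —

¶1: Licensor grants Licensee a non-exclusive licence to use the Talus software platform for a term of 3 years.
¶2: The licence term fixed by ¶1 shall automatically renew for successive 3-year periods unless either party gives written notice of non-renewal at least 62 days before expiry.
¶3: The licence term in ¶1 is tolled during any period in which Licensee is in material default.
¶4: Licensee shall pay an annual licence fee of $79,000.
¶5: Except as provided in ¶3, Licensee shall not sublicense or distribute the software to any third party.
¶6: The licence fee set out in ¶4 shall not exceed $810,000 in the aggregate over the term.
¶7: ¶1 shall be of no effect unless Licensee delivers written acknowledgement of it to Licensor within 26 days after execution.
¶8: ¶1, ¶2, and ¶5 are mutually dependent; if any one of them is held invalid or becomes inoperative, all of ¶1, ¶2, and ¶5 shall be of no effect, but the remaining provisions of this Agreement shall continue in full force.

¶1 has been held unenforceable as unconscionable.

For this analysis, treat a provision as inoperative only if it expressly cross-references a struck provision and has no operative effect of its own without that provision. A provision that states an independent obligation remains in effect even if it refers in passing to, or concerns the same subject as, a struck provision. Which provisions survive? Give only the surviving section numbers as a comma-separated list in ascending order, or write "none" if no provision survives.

¶1 is struck. ¶2 does nothing except set the renewal of the licence term by reference to ¶1; with ¶1 gone it has no independent effect and is inoperative. ¶3 has no operative effect of its own apart from ¶1 and is therefore inoperative. The only function of ¶7 is the acknowledgement condition for ¶1, so it cannot stand once ¶1 is removed. ¶8 declares ¶1, ¶2, and ¶5 mutually dependent; since one of them has fallen, all of them are of no effect. That brings down ¶5 as well. The remainder continues in force under ¶8. That leaves ¶4, ¶6, and ¶8 in effect.

4, 6, 8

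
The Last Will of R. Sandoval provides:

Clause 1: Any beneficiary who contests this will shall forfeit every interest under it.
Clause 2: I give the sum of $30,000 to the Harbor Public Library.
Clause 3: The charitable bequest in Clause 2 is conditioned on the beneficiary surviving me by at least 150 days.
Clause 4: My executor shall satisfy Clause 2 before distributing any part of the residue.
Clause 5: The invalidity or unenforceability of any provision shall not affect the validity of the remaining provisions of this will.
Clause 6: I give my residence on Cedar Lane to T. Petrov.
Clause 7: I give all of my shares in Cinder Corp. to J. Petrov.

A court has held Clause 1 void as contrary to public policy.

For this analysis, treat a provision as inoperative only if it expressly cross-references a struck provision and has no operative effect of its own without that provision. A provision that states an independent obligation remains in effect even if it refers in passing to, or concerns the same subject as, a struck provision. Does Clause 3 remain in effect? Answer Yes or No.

Clause 1 is struck. No other provision's operative terms depend on Clause 1. Clause 5 is a severability clause and preserves every provision that can still be given independent effect. That leaves Clause 2, Clause 3, Clause 4, Clause 5, Clause 6, and Clause 7 in effect. Clause 3 is among the surviving provisions, so the answer is yes.

Yes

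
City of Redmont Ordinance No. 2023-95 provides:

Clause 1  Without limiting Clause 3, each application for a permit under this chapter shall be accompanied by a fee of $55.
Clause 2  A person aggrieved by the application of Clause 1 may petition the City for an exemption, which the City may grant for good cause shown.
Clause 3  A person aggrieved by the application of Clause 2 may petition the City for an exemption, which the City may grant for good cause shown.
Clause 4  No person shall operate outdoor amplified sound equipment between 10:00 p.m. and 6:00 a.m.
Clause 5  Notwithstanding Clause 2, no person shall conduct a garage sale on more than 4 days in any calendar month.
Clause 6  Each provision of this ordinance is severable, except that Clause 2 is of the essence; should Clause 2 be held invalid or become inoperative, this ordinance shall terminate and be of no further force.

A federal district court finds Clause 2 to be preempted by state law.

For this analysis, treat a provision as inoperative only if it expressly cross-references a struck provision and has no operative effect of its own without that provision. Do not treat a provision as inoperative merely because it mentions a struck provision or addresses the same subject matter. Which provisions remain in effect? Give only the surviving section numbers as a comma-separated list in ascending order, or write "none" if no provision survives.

Clause 2 is struck. Clause 3 operates only by reference to Clause 2, so it falls with Clause 2. Clause 6 makes Clause 2 an essential term, and Clause 2 is the provision held invalid; under Clause 6, the entire ordinance is therefore void. No provision of the ordinance survives.

none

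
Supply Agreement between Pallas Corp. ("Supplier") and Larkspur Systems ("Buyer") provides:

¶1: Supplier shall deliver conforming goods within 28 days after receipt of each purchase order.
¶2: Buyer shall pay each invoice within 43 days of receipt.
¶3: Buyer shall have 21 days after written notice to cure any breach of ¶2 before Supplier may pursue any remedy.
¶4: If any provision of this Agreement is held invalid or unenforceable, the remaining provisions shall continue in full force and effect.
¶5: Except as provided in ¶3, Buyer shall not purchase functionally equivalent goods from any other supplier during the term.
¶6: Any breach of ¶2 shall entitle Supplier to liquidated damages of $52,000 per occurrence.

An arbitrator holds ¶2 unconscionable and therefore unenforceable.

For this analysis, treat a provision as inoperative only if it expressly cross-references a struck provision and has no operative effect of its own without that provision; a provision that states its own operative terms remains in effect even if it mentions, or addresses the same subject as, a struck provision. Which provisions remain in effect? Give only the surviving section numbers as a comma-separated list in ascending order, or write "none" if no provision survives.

¶2 is struck. The only function of ¶3 is the cure period for breach of ¶2, so it cannot stand once ¶2 is removed. ¶6 has no operative effect of its own apart from ¶2 and is therefore inoperative. Although ¶5 refers to ¶3, its operative terms do not depend on ¶3, so it remains in effect. Under the severability clause in ¶4, the remaining provisions continue in force. The provisions still in force are ¶1, ¶4, and ¶5.

1, 4, 5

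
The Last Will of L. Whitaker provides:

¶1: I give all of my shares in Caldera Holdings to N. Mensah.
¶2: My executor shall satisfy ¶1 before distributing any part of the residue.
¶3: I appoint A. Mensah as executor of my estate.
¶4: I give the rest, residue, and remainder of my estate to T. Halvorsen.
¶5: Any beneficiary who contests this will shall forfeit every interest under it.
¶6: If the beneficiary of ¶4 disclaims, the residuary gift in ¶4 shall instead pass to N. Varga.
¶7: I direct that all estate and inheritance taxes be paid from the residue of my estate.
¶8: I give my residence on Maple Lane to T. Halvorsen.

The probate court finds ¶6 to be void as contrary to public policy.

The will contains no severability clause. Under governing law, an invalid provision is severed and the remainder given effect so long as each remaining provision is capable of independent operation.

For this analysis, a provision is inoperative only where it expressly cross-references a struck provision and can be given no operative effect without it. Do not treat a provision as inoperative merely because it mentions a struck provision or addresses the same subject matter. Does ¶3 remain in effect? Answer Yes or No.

Yes

¶6 is struck. Nothing else in the will is defined by reference to ¶6. With no severability clause, the stated default rule severs what cannot stand and enforces each remaining provision that can operate on its own. The provisions still in force are ¶1, ¶2, ¶3, ¶4, ¶5, ¶7, and ¶8. ¶3 is among the surviving provisions, so the answer is yes.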